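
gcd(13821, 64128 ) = 3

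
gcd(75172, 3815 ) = 1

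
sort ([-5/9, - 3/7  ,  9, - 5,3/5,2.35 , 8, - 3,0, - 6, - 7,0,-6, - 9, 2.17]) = [ - 9, - 7,  -  6,  -  6,-5, - 3,-5/9, - 3/7, 0,0,3/5,2.17 , 2.35,8,9]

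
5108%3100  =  2008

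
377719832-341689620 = 36030212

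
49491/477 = 103 + 40/53 = 103.75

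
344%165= 14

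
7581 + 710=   8291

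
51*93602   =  4773702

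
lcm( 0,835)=0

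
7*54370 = 380590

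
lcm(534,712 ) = 2136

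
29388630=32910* 893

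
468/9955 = 468/9955 = 0.05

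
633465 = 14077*45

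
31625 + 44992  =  76617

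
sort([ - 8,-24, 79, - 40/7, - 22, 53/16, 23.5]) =[ - 24, - 22, - 8, - 40/7, 53/16,23.5, 79]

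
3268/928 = 3+121/232 = 3.52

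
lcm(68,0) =0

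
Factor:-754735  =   - 5^1*271^1*  557^1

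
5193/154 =33 + 111/154 = 33.72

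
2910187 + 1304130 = 4214317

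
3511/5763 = 3511/5763 = 0.61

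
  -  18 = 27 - 45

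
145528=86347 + 59181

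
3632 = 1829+1803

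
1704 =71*24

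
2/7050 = 1/3525 = 0.00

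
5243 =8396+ - 3153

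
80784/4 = 20196  =  20196.00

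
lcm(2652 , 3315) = 13260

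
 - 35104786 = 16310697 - 51415483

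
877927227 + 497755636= 1375682863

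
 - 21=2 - 23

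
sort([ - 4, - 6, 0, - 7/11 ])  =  [ - 6, - 4, - 7/11,0]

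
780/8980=39/449=0.09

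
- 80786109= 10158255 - 90944364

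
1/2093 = 1/2093 = 0.00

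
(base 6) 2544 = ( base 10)640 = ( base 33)JD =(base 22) 172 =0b1010000000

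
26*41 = 1066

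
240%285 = 240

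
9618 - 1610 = 8008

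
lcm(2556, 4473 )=17892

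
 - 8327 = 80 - 8407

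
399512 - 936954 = - 537442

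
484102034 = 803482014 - 319379980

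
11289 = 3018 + 8271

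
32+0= 32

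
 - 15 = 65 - 80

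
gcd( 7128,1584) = 792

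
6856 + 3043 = 9899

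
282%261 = 21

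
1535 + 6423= 7958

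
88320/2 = 44160 = 44160.00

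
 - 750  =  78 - 828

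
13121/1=13121 = 13121.00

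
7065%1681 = 341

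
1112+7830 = 8942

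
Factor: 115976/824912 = 2^( - 1) * 7^1*11^ ( - 1 )*19^1*43^( - 1) = 133/946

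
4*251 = 1004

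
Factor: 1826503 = 7^1*311^1*839^1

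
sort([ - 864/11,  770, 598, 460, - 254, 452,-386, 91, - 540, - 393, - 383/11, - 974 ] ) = [  -  974, - 540,-393, - 386, - 254, - 864/11,-383/11, 91, 452,460,598, 770]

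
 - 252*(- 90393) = 22779036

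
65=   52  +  13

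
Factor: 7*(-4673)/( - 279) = 32711/279 = 3^ ( - 2 )*7^1*31^(- 1)*4673^1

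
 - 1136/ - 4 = 284+0/1= 284.00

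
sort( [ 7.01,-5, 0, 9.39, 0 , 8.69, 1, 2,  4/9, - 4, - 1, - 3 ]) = [ - 5,  -  4, - 3, - 1, 0, 0, 4/9,  1, 2,7.01,8.69, 9.39 ] 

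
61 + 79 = 140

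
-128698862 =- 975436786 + 846737924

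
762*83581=63688722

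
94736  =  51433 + 43303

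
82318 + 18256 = 100574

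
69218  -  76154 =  - 6936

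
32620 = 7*4660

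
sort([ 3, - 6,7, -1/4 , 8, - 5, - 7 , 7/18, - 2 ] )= [ - 7, - 6, - 5, - 2,-1/4,7/18, 3, 7,8 ] 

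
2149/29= 2149/29 = 74.10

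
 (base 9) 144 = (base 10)121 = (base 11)100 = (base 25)4L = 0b1111001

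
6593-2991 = 3602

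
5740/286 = 2870/143=20.07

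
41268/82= 20634/41 = 503.27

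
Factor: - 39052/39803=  - 52/53 = - 2^2*13^1 * 53^( - 1 )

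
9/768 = 3/256 = 0.01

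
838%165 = 13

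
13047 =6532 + 6515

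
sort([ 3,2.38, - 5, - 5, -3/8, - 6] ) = [ - 6, - 5, - 5 , - 3/8, 2.38, 3]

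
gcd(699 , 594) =3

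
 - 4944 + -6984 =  -11928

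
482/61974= 241/30987 = 0.01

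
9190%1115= 270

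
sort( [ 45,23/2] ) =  [ 23/2,45] 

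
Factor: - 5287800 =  - 2^3 * 3^1*5^2*7^1*1259^1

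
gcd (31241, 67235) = 7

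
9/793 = 9/793 = 0.01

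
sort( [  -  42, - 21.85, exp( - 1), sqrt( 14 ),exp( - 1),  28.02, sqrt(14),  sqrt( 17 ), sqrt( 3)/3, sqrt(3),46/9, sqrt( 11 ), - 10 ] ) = [ - 42, - 21.85, - 10,exp( - 1 ),exp ( - 1 ),  sqrt( 3)/3 , sqrt( 3), sqrt ( 11 )  ,  sqrt( 14 ), sqrt( 14), sqrt( 17), 46/9,  28.02] 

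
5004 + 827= 5831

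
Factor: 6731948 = 2^2*1682987^1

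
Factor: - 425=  - 5^2*17^1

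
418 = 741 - 323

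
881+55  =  936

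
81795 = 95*861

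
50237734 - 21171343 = 29066391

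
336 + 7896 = 8232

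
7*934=6538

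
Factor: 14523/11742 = 2^ ( - 1 ) * 19^ ( - 1 )*47^1 =47/38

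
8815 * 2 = 17630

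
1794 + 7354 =9148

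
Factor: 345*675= 232875 = 3^4*5^3*23^1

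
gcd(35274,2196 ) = 6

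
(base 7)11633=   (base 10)3062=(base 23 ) 5I3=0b101111110110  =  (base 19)893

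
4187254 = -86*( -48689)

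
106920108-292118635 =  - 185198527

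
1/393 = 1/393 = 0.00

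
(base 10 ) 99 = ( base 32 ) 33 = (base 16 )63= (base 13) 78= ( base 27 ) 3i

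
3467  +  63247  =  66714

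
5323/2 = 5323/2 = 2661.50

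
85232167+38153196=123385363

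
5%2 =1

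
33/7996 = 33/7996 = 0.00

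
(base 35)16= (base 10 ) 41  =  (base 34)17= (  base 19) 23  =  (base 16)29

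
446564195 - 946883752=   -  500319557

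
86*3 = 258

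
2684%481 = 279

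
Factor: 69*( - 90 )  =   - 6210 = - 2^1*3^3*5^1*23^1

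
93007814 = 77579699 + 15428115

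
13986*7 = 97902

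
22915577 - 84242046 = - 61326469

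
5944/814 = 7 +123/407 = 7.30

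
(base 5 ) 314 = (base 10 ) 84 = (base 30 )2o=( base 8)124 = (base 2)1010100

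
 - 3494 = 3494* (- 1 ) 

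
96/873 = 32/291 = 0.11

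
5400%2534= 332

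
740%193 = 161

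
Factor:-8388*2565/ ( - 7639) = 2^2*3^5*5^1*19^1*233^1 * 7639^( - 1)= 21515220/7639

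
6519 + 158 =6677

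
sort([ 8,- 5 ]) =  [- 5,  8]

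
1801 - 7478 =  - 5677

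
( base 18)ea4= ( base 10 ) 4720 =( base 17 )g5b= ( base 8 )11160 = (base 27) 6CM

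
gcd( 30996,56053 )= 1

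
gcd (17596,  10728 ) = 4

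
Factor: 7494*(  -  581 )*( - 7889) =34348816446 = 2^1*3^1*7^4*23^1 *83^1*1249^1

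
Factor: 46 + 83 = 129 = 3^1*43^1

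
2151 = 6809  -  4658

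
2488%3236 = 2488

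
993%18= 3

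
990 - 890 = 100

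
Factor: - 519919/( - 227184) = 2^( - 4) *3^( - 1 ) *4733^( - 1)*519919^1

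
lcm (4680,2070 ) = 107640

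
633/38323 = 633/38323 = 0.02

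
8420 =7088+1332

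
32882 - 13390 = 19492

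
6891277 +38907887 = 45799164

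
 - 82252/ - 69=82252/69 =1192.06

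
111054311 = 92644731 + 18409580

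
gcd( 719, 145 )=1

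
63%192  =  63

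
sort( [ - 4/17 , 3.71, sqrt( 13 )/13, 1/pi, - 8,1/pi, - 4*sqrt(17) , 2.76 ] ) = [ - 4*sqrt(17 ),-8 , - 4/17, sqrt( 13)/13, 1/pi,  1/pi , 2.76,3.71] 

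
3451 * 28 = 96628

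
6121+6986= 13107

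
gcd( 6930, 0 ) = 6930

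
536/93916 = 134/23479 = 0.01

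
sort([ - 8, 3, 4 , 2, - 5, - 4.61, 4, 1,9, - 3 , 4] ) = [ - 8 ,  -  5,-4.61, - 3 , 1, 2 , 3, 4 , 4,4, 9]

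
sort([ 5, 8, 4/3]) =[ 4/3,5,  8 ] 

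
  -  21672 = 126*( - 172) 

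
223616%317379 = 223616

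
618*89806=55500108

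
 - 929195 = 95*( - 9781 ) 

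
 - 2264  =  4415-6679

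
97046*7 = 679322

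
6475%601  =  465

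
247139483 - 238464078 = 8675405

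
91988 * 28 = 2575664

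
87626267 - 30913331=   56712936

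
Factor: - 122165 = -5^1*53^1 * 461^1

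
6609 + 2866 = 9475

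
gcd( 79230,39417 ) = 3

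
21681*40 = 867240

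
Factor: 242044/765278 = 121022/382639  =  2^1 *11^1*239^( - 1 ) *1601^( - 1) * 5501^1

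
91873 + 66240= 158113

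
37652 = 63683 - 26031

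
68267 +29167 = 97434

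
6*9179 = 55074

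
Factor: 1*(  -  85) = - 85 = - 5^1 * 17^1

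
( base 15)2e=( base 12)38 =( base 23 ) 1L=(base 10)44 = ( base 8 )54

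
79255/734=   107 + 717/734=107.98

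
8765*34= 298010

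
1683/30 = 561/10 = 56.10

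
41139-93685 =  - 52546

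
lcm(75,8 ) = 600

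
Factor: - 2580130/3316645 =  - 2^1*7^1 * 29^1*31^1*41^1*439^ (-1)*1511^( - 1 ) = - 516026/663329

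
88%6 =4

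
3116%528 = 476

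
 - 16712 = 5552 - 22264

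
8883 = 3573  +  5310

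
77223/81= 25741/27=953.37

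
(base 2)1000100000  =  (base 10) 544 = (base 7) 1405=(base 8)1040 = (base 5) 4134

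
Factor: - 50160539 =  - 11^1*13^1*23^1*101^1*151^1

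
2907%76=19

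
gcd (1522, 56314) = 1522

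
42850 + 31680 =74530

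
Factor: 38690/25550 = 5^ ( - 1)*7^(-1 )*53^1 = 53/35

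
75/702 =25/234  =  0.11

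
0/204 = 0=0.00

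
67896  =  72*943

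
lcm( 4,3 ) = 12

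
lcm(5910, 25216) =378240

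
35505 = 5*7101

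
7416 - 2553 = 4863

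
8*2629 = 21032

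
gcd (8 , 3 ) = 1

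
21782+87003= 108785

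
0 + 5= 5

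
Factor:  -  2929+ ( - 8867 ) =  - 2^2*3^1*983^1 = - 11796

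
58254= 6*9709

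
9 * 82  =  738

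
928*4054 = 3762112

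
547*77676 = 42488772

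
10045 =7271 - -2774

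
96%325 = 96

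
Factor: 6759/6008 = 2^( -3 )*3^2 = 9/8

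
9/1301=9/1301  =  0.01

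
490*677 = 331730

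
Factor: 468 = 2^2*3^2*13^1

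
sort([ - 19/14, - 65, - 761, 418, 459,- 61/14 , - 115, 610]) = [ -761,-115,-65, - 61/14,-19/14,418 , 459, 610] 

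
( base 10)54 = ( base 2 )110110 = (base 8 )66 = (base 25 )24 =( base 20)2e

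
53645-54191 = - 546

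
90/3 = 30  =  30.00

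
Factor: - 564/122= - 2^1* 3^1* 47^1*61^( - 1 )=-  282/61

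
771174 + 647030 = 1418204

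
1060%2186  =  1060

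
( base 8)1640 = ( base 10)928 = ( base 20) 268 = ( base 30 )10s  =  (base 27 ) 17a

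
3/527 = 3/527 = 0.01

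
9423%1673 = 1058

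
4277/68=4277/68 = 62.90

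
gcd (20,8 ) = 4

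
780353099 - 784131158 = - 3778059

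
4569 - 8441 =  - 3872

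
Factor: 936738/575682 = 3^2 * 11^1 * 19^1*83^1*95947^(  -  1) = 156123/95947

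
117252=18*6514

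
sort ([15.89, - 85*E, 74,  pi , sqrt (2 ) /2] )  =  [ - 85*E, sqrt(  2 ) /2,  pi, 15.89, 74 ] 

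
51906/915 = 17302/305  =  56.73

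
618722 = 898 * 689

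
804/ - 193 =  - 5+161/193= - 4.17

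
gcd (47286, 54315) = 639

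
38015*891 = 33871365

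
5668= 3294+2374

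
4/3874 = 2/1937 = 0.00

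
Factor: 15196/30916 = 29/59 = 29^1 * 59^( - 1) 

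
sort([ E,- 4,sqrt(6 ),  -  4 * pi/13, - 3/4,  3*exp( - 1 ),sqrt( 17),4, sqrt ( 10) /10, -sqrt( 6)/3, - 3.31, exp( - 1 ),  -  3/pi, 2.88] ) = [ - 4,-3.31, - 4*pi/13 , - 3/pi,  -  sqrt(6 ) /3,  -  3/4 , sqrt( 10 )/10,exp( - 1), 3*exp(-1 ),sqrt(6 ) , E , 2.88,4, sqrt (17) ]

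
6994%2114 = 652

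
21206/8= 2650 +3/4 = 2650.75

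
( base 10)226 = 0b11100010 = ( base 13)145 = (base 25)91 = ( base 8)342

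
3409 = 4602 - 1193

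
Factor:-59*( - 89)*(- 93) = -3^1*31^1*59^1 * 89^1 = -488343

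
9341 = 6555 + 2786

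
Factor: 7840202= 2^1 * 199^1 * 19699^1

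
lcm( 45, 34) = 1530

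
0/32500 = 0 =0.00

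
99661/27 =99661/27=3691.15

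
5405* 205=1108025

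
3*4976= 14928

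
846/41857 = 846/41857 = 0.02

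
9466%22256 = 9466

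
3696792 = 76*48642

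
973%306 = 55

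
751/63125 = 751/63125  =  0.01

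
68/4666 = 34/2333=0.01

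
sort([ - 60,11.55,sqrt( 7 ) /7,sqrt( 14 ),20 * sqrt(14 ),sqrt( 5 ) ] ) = [ - 60, sqrt( 7 ) /7,sqrt(5),  sqrt(14 ),11.55,20*sqrt( 14) ]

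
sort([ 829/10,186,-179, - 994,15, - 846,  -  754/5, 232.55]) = [ - 994, - 846,  -  179, - 754/5, 15 , 829/10,186, 232.55]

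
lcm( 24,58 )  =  696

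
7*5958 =41706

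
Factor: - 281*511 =  -  143591 = - 7^1*73^1*281^1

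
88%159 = 88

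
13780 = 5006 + 8774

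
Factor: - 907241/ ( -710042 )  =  2^( - 1) * 47^1*89^ (-1)*97^1*199^1*3989^ (- 1 ) 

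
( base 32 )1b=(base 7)61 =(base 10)43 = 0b101011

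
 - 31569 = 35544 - 67113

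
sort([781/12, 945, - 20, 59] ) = [ - 20, 59,781/12, 945] 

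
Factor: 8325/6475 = 3^2*7^( - 1) = 9/7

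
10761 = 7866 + 2895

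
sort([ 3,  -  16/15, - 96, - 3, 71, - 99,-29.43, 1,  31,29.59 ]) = [ - 99, - 96, - 29.43,- 3 , - 16/15, 1,3, 29.59 , 31,  71]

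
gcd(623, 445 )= 89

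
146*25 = 3650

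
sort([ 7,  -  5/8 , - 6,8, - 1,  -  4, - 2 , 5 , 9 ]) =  [ - 6, - 4,  -  2, - 1, - 5/8,5 , 7,8, 9]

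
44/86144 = 11/21536 = 0.00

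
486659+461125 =947784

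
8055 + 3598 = 11653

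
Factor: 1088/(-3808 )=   -  2^1*7^( - 1 ) =-2/7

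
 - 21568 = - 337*64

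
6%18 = 6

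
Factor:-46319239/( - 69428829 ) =3^( - 1)*31^2*157^1*307^1*23142943^(- 1 ) 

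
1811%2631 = 1811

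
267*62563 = 16704321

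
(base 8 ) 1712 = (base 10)970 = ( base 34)si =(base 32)ua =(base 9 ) 1287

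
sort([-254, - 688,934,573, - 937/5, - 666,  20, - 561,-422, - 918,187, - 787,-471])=[-918,-787,-688,  -  666,-561, - 471,  -  422,-254,-937/5, 20, 187,  573, 934]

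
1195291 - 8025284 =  - 6829993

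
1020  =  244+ 776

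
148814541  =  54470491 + 94344050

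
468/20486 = 234/10243= 0.02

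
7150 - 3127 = 4023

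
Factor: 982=2^1*491^1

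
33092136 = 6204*5334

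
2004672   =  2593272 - 588600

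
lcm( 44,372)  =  4092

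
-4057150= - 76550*53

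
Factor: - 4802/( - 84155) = 2^1*5^( - 1) * 7^4*16831^(-1) 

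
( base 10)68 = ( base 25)2i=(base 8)104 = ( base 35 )1X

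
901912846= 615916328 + 285996518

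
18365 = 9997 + 8368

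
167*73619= 12294373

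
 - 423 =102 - 525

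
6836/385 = 17 + 291/385 = 17.76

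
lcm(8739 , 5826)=17478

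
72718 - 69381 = 3337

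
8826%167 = 142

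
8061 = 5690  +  2371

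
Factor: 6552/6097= 2^3 * 3^2*67^( - 1) = 72/67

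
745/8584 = 745/8584 = 0.09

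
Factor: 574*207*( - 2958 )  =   - 2^2*3^3*7^1* 17^1*23^1*29^1*41^1 = - 351463644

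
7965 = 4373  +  3592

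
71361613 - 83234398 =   -  11872785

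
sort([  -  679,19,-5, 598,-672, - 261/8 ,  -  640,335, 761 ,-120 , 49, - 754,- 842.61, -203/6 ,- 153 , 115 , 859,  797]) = [ - 842.61,  -  754, - 679 , - 672 , - 640 , - 153, - 120, - 203/6, - 261/8, - 5,19 , 49,115, 335, 598, 761 , 797  ,  859] 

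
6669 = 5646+1023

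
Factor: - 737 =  - 11^1*67^1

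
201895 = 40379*5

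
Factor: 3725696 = 2^7 * 13^1*2239^1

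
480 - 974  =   - 494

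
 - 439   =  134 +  - 573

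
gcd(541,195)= 1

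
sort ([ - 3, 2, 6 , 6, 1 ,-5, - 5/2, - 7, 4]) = [ - 7 , - 5,-3, - 5/2, 1,2,  4, 6, 6] 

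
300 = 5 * 60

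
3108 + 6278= 9386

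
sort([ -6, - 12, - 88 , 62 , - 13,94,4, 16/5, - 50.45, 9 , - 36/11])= [ - 88, - 50.45, - 13, - 12, - 6, - 36/11,16/5, 4,9, 62 , 94 ] 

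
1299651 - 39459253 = -38159602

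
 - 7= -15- - 8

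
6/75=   2/25 = 0.08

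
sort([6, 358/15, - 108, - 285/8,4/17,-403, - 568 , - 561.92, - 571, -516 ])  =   [  -  571, - 568, - 561.92,-516, - 403, - 108, - 285/8 , 4/17, 6, 358/15]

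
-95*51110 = -4855450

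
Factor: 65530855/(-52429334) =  - 2^ ( - 1)*5^1*13^1 * 139^1*7253^1 * 26214667^( - 1 ) 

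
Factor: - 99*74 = - 2^1*3^2 * 11^1 *37^1= - 7326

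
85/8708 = 85/8708 = 0.01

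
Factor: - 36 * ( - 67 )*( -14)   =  - 2^3*3^2*7^1 * 67^1 = - 33768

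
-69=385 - 454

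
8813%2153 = 201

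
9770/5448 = 4885/2724 = 1.79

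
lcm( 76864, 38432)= 76864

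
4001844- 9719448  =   - 5717604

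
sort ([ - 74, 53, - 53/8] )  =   [ - 74 , - 53/8,53] 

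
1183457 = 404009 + 779448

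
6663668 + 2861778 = 9525446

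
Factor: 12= 2^2* 3^1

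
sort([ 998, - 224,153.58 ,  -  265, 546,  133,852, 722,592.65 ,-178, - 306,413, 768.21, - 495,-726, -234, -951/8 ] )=[ - 726, - 495, - 306, - 265,- 234, - 224,  -  178,-951/8, 133,153.58,413,546, 592.65, 722, 768.21, 852,998] 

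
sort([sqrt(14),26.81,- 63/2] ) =[ - 63/2,sqrt(14),26.81 ] 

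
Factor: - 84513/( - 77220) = 197/180 = 2^( - 2)*3^( - 2)*5^( - 1)*197^1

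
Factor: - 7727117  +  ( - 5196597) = - 2^1 *31^1*59^1* 3533^1 = -12923714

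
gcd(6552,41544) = 72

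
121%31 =28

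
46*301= 13846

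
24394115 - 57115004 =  - 32720889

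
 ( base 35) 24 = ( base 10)74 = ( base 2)1001010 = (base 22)38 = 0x4A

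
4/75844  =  1/18961 = 0.00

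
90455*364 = 32925620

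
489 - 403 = 86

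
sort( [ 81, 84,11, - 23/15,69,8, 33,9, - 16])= [ - 16, - 23/15, 8 , 9,11,33,69,81, 84]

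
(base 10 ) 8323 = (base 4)2002003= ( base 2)10000010000011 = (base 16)2083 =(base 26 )C83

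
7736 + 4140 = 11876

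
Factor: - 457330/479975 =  - 2^1*5^( - 1)*19^1 * 29^1*73^(- 1)*83^1*263^( - 1) =- 91466/95995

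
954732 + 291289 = 1246021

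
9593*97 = 930521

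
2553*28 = 71484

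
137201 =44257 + 92944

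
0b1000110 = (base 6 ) 154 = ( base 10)70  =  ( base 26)2i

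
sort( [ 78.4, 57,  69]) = [57, 69,78.4 ] 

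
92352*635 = 58643520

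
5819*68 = 395692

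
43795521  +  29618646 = 73414167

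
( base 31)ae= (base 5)2244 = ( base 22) eg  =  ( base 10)324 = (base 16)144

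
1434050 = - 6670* (  -  215 ) 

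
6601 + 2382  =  8983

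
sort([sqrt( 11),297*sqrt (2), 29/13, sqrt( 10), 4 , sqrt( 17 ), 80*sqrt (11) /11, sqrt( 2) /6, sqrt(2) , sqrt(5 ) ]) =[ sqrt(2)/6, sqrt( 2 ) , 29/13,sqrt(5), sqrt( 10 ), sqrt (11 ), 4, sqrt(17),80*sqrt( 11 )/11,297*sqrt( 2)]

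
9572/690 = 4786/345= 13.87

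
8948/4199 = 2 + 550/4199 = 2.13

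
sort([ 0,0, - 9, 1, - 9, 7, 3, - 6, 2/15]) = [ - 9, - 9,  -  6, 0,  0,2/15, 1,3 , 7 ] 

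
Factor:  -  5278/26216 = -91/452 = - 2^ (  -  2 )*7^1 * 13^1 * 113^( - 1)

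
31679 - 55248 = -23569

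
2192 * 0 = 0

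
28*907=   25396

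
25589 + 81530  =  107119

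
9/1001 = 9/1001 = 0.01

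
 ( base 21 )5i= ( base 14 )8b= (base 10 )123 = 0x7b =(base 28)4b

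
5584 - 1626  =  3958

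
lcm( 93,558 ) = 558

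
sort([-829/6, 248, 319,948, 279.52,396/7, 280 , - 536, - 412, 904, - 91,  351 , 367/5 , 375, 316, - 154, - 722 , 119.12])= [ - 722, - 536,  -  412, - 154 , - 829/6, - 91,396/7 , 367/5, 119.12,248,279.52, 280, 316,319 , 351 , 375,904,  948]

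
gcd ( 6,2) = 2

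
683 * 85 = 58055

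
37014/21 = 12338/7 = 1762.57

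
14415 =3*4805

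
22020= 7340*3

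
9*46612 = 419508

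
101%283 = 101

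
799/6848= 799/6848   =  0.12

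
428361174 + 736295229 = 1164656403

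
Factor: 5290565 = 5^1*7^1*71^1*2129^1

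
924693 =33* 28021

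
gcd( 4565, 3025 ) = 55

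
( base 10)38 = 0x26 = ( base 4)212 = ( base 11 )35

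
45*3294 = 148230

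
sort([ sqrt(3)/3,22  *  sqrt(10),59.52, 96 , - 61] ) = [  -  61, sqrt(3)/3  ,  59.52,22 * sqrt(10) , 96 ]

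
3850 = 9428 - 5578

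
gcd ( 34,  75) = 1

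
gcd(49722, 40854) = 6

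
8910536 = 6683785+2226751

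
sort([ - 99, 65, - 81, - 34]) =[ - 99, - 81,- 34, 65]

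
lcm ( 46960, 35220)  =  140880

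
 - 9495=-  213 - 9282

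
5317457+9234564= 14552021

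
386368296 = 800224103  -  413855807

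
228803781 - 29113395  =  199690386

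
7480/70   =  748/7 = 106.86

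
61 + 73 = 134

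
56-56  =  0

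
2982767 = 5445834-2463067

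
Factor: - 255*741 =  - 188955 = - 3^2*5^1 * 13^1*17^1 * 19^1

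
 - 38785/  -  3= 12928 +1/3= 12928.33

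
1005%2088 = 1005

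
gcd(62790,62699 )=91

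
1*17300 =17300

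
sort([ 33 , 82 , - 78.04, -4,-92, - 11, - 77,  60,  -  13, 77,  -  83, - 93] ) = [ - 93,-92, - 83,-78.04, - 77,  -  13, - 11,-4,33,60,77,82] 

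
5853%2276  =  1301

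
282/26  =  10 + 11/13 = 10.85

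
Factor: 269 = 269^1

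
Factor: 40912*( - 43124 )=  - 1764289088 =- 2^6*2557^1*10781^1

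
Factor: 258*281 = 2^1*3^1*43^1*281^1 = 72498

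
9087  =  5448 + 3639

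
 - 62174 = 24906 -87080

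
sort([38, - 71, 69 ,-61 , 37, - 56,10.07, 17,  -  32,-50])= [ - 71,-61, - 56, - 50,-32,10.07 , 17,37,38, 69]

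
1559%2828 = 1559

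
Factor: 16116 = 2^2*3^1 * 17^1* 79^1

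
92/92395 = 92/92395 = 0.00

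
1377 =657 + 720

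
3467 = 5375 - 1908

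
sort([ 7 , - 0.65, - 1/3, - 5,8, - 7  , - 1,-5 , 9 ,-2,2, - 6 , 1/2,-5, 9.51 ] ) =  [ - 7, - 6,-5, - 5,-5, - 2,-1, - 0.65, - 1/3, 1/2,2, 7,8,9, 9.51] 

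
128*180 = 23040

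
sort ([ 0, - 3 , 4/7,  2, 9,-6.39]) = [ - 6.39, - 3,0 , 4/7, 2, 9 ]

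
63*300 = 18900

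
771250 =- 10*(-77125)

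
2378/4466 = 41/77 = 0.53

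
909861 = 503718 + 406143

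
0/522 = 0 = 0.00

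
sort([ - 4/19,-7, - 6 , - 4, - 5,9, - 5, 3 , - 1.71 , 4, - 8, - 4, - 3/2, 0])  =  [ - 8 , - 7, - 6, - 5, - 5,  -  4, - 4, - 1.71,-3/2, - 4/19 , 0,3,  4 , 9]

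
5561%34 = 19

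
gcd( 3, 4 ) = 1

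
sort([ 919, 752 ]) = [ 752,919]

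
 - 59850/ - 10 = 5985/1 = 5985.00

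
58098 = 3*19366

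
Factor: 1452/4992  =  2^(-5 ) * 11^2*13^( - 1 ) = 121/416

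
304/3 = 304/3 = 101.33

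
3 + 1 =4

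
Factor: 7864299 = 3^2 *53^1*16487^1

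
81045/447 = 27015/149 = 181.31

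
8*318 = 2544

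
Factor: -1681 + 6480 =4799^1 =4799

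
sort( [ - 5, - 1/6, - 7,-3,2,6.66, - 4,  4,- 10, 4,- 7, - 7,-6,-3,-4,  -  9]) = [-10, - 9,- 7, - 7, - 7, - 6,-5,-4, -4,  -  3,-3, - 1/6, 2, 4, 4,6.66] 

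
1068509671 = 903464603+165045068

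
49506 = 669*74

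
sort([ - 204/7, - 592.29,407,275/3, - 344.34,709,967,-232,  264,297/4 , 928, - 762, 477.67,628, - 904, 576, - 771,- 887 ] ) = [ - 904  ,  -  887, - 771, - 762, - 592.29, - 344.34, - 232,-204/7, 297/4, 275/3, 264,407, 477.67, 576,628,709,928,967 ] 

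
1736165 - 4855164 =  - 3118999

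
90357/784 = 90357/784 = 115.25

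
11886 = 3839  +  8047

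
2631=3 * 877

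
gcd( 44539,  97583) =1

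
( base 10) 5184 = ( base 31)5C7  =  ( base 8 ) 12100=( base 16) 1440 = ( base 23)9I9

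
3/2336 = 3/2336 = 0.00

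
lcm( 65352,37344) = 261408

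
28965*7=202755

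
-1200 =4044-5244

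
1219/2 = 1219/2= 609.50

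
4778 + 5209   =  9987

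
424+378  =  802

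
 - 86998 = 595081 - 682079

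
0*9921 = 0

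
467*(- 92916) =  - 43391772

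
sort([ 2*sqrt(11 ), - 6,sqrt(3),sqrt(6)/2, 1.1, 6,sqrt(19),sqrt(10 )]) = [ - 6, 1.1,sqrt(  6) /2, sqrt( 3),sqrt(10),sqrt(19) , 6 , 2*sqrt( 11 )]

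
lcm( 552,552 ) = 552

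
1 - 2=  - 1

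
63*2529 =159327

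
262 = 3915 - 3653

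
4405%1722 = 961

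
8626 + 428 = 9054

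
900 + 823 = 1723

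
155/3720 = 1/24 = 0.04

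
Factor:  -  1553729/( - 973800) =2^( - 3 ) * 3^( - 2 )*5^ ( - 2)*541^( - 1)*1553729^1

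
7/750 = 7/750= 0.01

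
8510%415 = 210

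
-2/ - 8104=1/4052 = 0.00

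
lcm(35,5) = 35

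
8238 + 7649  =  15887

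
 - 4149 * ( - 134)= 555966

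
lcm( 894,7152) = 7152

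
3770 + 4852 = 8622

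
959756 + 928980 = 1888736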